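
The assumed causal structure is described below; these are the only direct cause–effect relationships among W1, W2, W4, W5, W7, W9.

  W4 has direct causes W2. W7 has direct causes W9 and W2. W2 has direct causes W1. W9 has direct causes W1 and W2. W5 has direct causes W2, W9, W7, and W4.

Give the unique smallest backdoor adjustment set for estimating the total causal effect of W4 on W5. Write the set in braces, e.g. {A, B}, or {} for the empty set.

Variables eligible for adjustment (non-descendants of W4, excluding W4 and W5): {W1, W2, W7, W9}.
Backdoor paths from W4 to W5:
  P1: W4 <- W2 <- W1 -> W9 -> W7 -> W5
  P2: W4 <- W2 <- W1 -> W9 -> W5
  P3: W4 <- W2 -> W9 -> W7 -> W5
  P4: W4 <- W2 -> W9 -> W5
  P5: W4 <- W2 -> W7 <- W9 -> W5
  P6: W4 <- W2 -> W7 -> W5
  P7: W4 <- W2 -> W5
The empty set is not sufficient: P1 (W4 <- W2 <- W1 -> W9 -> W7 -> W5) has no collider blocking it and no conditioned non-collider, so it is open.
Try {W2}:
  P1: blocked at chain node W2 ∈ conditioning set.
  P2: blocked at chain node W2 ∈ conditioning set.
  P3: blocked at fork node W2 ∈ conditioning set.
  P4: blocked at fork node W2 ∈ conditioning set.
  P5: blocked at fork node W2 ∈ conditioning set.
  P6: blocked at fork node W2 ∈ conditioning set.
  P7: blocked at fork node W2 ∈ conditioning set.
{W2} contains no descendant of W4 and blocks every backdoor path.
No other singleton works — e.g. {W1} leaves P3 open — so {W2} is the unique smallest valid adjustment set.

{W2}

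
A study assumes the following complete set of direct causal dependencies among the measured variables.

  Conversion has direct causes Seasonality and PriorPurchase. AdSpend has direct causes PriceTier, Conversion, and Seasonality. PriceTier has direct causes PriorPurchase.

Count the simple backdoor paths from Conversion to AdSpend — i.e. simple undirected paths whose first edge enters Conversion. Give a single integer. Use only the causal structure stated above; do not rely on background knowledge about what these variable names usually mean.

2

A backdoor path from Conversion to AdSpend is any simple undirected path whose first edge points into Conversion (i.e. leaves Conversion via a parent).
Parents of Conversion: {PriorPurchase, Seasonality}.
Enumerating:
  P1: Conversion <- PriorPurchase -> PriceTier -> AdSpend
  P2: Conversion <- Seasonality -> AdSpend
That exhausts the simple backdoor paths. Count: 2.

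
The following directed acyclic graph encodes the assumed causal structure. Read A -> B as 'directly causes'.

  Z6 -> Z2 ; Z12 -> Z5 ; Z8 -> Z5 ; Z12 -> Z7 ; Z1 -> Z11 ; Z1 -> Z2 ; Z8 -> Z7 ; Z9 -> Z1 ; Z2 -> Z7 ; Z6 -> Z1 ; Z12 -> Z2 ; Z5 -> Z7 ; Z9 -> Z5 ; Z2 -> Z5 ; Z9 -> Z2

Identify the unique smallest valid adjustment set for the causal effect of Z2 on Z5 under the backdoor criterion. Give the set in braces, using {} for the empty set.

Variables eligible for adjustment (non-descendants of Z2, excluding Z2 and Z5): {Z1, Z11, Z12, Z6, Z8, Z9}.
Backdoor paths from Z2 to Z5:
  P1: Z2 <- Z9 -> Z5
  P2: Z2 <- Z6 -> Z1 <- Z9 -> Z5
  P3: Z2 <- Z1 <- Z9 -> Z5
  P4: Z2 <- Z12 -> Z5
  P5: Z2 <- Z12 -> Z7 <- Z8 -> Z5
  P6: Z2 <- Z12 -> Z7 <- Z5
The empty set is not sufficient: P1 (Z2 <- Z9 -> Z5) has no collider blocking it and no conditioned non-collider, so it is open.
Try {Z12, Z9}:
  P1: blocked at fork node Z9 ∈ conditioning set.
  P2: blocked at collider Z1 (neither it nor any descendant is in the conditioning set).
  P3: blocked at fork node Z9 ∈ conditioning set.
  P4: blocked at fork node Z12 ∈ conditioning set.
  P5: blocked at fork node Z12 ∈ conditioning set.
  P6: blocked at fork node Z12 ∈ conditioning set.
{Z12, Z9} contains no descendant of Z2 and blocks every backdoor path.
Every element of {Z12, Z9} is needed (dropping Z12 leaves P4 open; dropping Z9 leaves P1 open), so no proper subset is valid.
Among all size-2 subsets of the eligible variables, only {Z12, Z9} blocks every backdoor path, so it is the unique smallest valid adjustment set.

{Z12, Z9}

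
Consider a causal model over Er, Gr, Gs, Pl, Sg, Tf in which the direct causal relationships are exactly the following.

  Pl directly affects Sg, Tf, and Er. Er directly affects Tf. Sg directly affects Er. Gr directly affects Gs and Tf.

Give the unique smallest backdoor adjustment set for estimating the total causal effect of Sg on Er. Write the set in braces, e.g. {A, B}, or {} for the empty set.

Variables eligible for adjustment (non-descendants of Sg, excluding Sg and Er): {Gr, Gs, Pl}.
Backdoor paths from Sg to Er:
  P1: Sg <- Pl -> Er
  P2: Sg <- Pl -> Tf <- Er
The empty set is not sufficient: P1 (Sg <- Pl -> Er) has no collider blocking it and no conditioned non-collider, so it is open.
Try {Pl}:
  P1: blocked at fork node Pl ∈ conditioning set.
  P2: blocked at fork node Pl ∈ conditioning set.
{Pl} contains no descendant of Sg and blocks every backdoor path.
No other singleton works — e.g. {Gr} leaves P1 open — so {Pl} is the unique smallest valid adjustment set.

{Pl}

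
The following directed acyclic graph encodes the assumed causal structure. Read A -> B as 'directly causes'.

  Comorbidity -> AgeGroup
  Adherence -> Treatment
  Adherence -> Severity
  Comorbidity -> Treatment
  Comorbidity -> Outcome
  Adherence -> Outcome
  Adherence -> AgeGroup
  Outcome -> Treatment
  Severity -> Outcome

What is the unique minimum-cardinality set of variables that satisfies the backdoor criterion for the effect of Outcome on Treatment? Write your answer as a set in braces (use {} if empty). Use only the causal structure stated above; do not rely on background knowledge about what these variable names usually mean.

Variables eligible for adjustment (non-descendants of Outcome, excluding Outcome and Treatment): {Adherence, AgeGroup, Comorbidity, Severity}.
Backdoor paths from Outcome to Treatment:
  P1: Outcome <- Adherence -> AgeGroup <- Comorbidity -> Treatment
  P2: Outcome <- Adherence -> Treatment
  P3: Outcome <- Comorbidity -> AgeGroup <- Adherence -> Treatment
  P4: Outcome <- Comorbidity -> Treatment
  P5: Outcome <- Severity <- Adherence -> AgeGroup <- Comorbidity -> Treatment
  P6: Outcome <- Severity <- Adherence -> Treatment
The empty set is not sufficient: P2 (Outcome <- Adherence -> Treatment) has no collider blocking it and no conditioned non-collider, so it is open.
Try {Adherence, Comorbidity}:
  P1: blocked at fork node Adherence ∈ conditioning set.
  P2: blocked at fork node Adherence ∈ conditioning set.
  P3: blocked at fork node Comorbidity ∈ conditioning set.
  P4: blocked at fork node Comorbidity ∈ conditioning set.
  P5: blocked at fork node Adherence ∈ conditioning set.
  P6: blocked at fork node Adherence ∈ conditioning set.
{Adherence, Comorbidity} contains no descendant of Outcome and blocks every backdoor path.
Every element of {Adherence, Comorbidity} is needed (dropping Adherence leaves P2 open; dropping Comorbidity leaves P4 open), so no proper subset is valid.
Among all size-2 subsets of the eligible variables, only {Adherence, Comorbidity} blocks every backdoor path, so it is the unique smallest valid adjustment set.

{Adherence, Comorbidity}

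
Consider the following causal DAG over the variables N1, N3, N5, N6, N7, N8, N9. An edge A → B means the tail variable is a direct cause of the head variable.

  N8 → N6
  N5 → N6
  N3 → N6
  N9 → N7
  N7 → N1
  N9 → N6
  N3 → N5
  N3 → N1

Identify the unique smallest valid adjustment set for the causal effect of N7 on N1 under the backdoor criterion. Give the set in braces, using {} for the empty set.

Variables eligible for adjustment (non-descendants of N7, excluding N7 and N1): {N3, N5, N6, N8, N9}.
Backdoor paths from N7 to N1:
  P1: N7 <- N9 -> N6 <- N3 -> N1
  P2: N7 <- N9 -> N6 <- N5 <- N3 -> N1
Each backdoor path contains an unconditioned collider, so every path is already blocked with the empty conditioning set:
  P1: blocked at collider N6 (neither it nor any descendant is in the conditioning set).
  P2: blocked at collider N6 (neither it nor any descendant is in the conditioning set).
The empty set is therefore the unique smallest valid set.

{}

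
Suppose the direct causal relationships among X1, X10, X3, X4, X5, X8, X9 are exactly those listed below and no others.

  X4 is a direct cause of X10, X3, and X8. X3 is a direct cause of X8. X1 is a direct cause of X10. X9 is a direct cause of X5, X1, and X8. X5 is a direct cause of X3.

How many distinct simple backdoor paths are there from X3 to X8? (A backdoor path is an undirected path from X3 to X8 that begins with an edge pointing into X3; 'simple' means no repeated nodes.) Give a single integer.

A backdoor path from X3 to X8 is any simple undirected path whose first edge points into X3 (i.e. leaves X3 via a parent).
Parents of X3: {X4, X5}.
Enumerating:
  P1: X3 <- X4 -> X8
  P2: X3 <- X4 -> X10 <- X1 <- X9 -> X8
  P3: X3 <- X5 <- X9 -> X8
  P4: X3 <- X5 <- X9 -> X1 -> X10 <- X4 -> X8
That exhausts the simple backdoor paths. Count: 4.

4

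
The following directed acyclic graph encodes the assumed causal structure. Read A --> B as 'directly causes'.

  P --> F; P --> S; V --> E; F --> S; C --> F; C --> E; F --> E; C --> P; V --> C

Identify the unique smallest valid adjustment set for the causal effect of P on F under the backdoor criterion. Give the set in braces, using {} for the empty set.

Variables eligible for adjustment (non-descendants of P, excluding P and F): {C, V}.
Backdoor paths from P to F:
  P1: P <- C <- V -> E <- F
  P2: P <- C -> F
  P3: P <- C -> E <- F
The empty set is not sufficient: P2 (P <- C -> F) has no collider blocking it and no conditioned non-collider, so it is open.
Try {C}:
  P1: blocked at chain node C ∈ conditioning set.
  P2: blocked at fork node C ∈ conditioning set.
  P3: blocked at fork node C ∈ conditioning set.
{C} contains no descendant of P and blocks every backdoor path.
No other singleton works — e.g. {V} leaves P2 open — so {C} is the unique smallest valid adjustment set.

{C}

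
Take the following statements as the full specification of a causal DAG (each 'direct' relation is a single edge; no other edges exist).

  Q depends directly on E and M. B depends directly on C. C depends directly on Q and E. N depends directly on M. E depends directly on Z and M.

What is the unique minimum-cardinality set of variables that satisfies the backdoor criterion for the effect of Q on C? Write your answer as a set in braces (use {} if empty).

Variables eligible for adjustment (non-descendants of Q, excluding Q and C): {E, M, N, Z}.
Backdoor paths from Q to C:
  P1: Q <- M -> E -> C
  P2: Q <- E -> C
The empty set is not sufficient: P1 (Q <- M -> E -> C) has no collider blocking it and no conditioned non-collider, so it is open.
Try {E}:
  P1: blocked at chain node E ∈ conditioning set.
  P2: blocked at fork node E ∈ conditioning set.
{E} contains no descendant of Q and blocks every backdoor path.
No other singleton works — e.g. {M} leaves P2 open — so {E} is the unique smallest valid adjustment set.

{E}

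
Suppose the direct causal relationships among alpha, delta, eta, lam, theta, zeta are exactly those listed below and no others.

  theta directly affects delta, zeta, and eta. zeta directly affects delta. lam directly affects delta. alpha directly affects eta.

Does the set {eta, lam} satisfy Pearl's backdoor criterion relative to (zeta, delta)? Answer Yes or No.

No

Backdoor paths from zeta to delta (paths whose first edge points into zeta):
  P1: zeta <- theta -> delta
Condition 1 (no descendant of zeta in the set): holds — descendants of zeta are {delta}; none are in {eta, lam}.
Condition 2 (every backdoor path blocked by {eta, lam}):
  P1: open — no interior node is in the conditioning set.
{eta, lam} does not satisfy the backdoor criterion.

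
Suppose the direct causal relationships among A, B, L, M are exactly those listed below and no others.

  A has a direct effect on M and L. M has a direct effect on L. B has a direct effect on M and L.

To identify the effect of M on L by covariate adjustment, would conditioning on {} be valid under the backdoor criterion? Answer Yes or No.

Backdoor paths from M to L (paths whose first edge points into M):
  P1: M <- A -> L
  P2: M <- B -> L
Condition 1 (no descendant of M in the set): holds — descendants of M are {L}; none are in {}.
Condition 2 (every backdoor path blocked by {}):
  P1: open — no interior node is in the conditioning set.
  P2: open — no interior node is in the conditioning set.
{} does not satisfy the backdoor criterion.

No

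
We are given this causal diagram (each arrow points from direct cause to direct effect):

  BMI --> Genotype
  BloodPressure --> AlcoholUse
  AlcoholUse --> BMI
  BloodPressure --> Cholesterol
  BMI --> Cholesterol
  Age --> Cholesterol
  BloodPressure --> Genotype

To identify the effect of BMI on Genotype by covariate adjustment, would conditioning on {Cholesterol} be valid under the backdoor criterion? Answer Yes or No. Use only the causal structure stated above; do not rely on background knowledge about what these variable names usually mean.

No

Backdoor paths from BMI to Genotype (paths whose first edge points into BMI):
  P1: BMI <- AlcoholUse <- BloodPressure -> Genotype
Condition 1 (no descendant of BMI in the set): FAILS — Cholesterol is a descendant of BMI.
Condition 2 (every backdoor path blocked by {Cholesterol}):
  P1: open — no interior node is in the conditioning set.
{Cholesterol} does not satisfy the backdoor criterion.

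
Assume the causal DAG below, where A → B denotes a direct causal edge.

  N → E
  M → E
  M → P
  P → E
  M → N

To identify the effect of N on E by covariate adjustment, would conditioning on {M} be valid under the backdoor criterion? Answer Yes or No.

Yes

Backdoor paths from N to E (paths whose first edge points into N):
  P1: N <- M -> P -> E
  P2: N <- M -> E
Condition 1 (no descendant of N in the set): holds — descendants of N are {E}; none are in {M}.
Condition 2 (every backdoor path blocked by {M}):
  P1: blocked at fork node M ∈ conditioning set.
  P2: blocked at fork node M ∈ conditioning set.
{M} satisfies the backdoor criterion.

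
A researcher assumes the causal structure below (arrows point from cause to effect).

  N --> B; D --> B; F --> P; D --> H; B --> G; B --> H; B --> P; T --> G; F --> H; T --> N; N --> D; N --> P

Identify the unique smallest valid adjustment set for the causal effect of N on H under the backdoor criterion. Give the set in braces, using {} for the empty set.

Variables eligible for adjustment (non-descendants of N, excluding N and H): {F, T}.
Backdoor paths from N to H:
  P1: N <- T -> G <- B <- D -> H
  P2: N <- T -> G <- B -> H
  P3: N <- T -> G <- B -> P <- F -> H
Each backdoor path contains an unconditioned collider, so every path is already blocked with the empty conditioning set:
  P1: blocked at collider G (neither it nor any descendant is in the conditioning set).
  P2: blocked at collider G (neither it nor any descendant is in the conditioning set).
  P3: blocked at collider G (neither it nor any descendant is in the conditioning set).
The empty set is therefore the unique smallest valid set.

{}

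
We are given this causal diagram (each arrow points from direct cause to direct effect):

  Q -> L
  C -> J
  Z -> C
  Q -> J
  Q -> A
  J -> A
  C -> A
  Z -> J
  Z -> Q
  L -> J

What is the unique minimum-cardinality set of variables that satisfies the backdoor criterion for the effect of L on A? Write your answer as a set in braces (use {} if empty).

{Q}

Variables eligible for adjustment (non-descendants of L, excluding L and A): {C, Q, Z}.
Backdoor paths from L to A:
  P1: L <- Q <- Z -> C -> J -> A
  P2: L <- Q <- Z -> C -> A
  P3: L <- Q <- Z -> J <- C -> A
  P4: L <- Q <- Z -> J -> A
  P5: L <- Q -> J <- Z -> C -> A
  P6: L <- Q -> J <- C -> A
  P7: L <- Q -> J -> A
  P8: L <- Q -> A
The empty set is not sufficient: P1 (L <- Q <- Z -> C -> J -> A) has no collider blocking it and no conditioned non-collider, so it is open.
Try {Q}:
  P1: blocked at chain node Q ∈ conditioning set.
  P2: blocked at chain node Q ∈ conditioning set.
  P3: blocked at chain node Q ∈ conditioning set.
  P4: blocked at chain node Q ∈ conditioning set.
  P5: blocked at fork node Q ∈ conditioning set.
  P6: blocked at fork node Q ∈ conditioning set.
  P7: blocked at fork node Q ∈ conditioning set.
  P8: blocked at fork node Q ∈ conditioning set.
{Q} contains no descendant of L and blocks every backdoor path.
No other singleton works — e.g. {Z} leaves P7 open — so {Q} is the unique smallest valid adjustment set.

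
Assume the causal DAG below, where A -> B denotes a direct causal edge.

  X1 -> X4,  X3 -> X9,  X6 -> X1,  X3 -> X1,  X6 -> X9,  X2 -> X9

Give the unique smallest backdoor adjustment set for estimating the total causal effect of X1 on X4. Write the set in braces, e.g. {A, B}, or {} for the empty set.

Variables eligible for adjustment (non-descendants of X1, excluding X1 and X4): {X2, X3, X6, X9}.
Backdoor paths from X1 to X4:
  (none)
With no backdoor paths the empty set already satisfies the criterion, and it is trivially minimal.

{}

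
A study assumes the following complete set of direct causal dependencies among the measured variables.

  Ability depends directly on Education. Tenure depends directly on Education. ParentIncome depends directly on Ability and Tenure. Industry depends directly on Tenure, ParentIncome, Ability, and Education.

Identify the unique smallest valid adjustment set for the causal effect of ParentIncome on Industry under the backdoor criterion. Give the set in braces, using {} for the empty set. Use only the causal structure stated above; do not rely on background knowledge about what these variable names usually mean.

{Ability, Tenure}

Variables eligible for adjustment (non-descendants of ParentIncome, excluding ParentIncome and Industry): {Ability, Education, Tenure}.
Backdoor paths from ParentIncome to Industry:
  P1: ParentIncome <- Tenure <- Education -> Ability -> Industry
  P2: ParentIncome <- Tenure <- Education -> Industry
  P3: ParentIncome <- Tenure -> Industry
  P4: ParentIncome <- Ability <- Education -> Tenure -> Industry
  P5: ParentIncome <- Ability <- Education -> Industry
  P6: ParentIncome <- Ability -> Industry
The empty set is not sufficient: P1 (ParentIncome <- Tenure <- Education -> Ability -> Industry) has no collider blocking it and no conditioned non-collider, so it is open.
Try {Ability, Tenure}:
  P1: blocked at chain node Tenure ∈ conditioning set.
  P2: blocked at chain node Tenure ∈ conditioning set.
  P3: blocked at fork node Tenure ∈ conditioning set.
  P4: blocked at chain node Ability ∈ conditioning set.
  P5: blocked at chain node Ability ∈ conditioning set.
  P6: blocked at fork node Ability ∈ conditioning set.
{Ability, Tenure} contains no descendant of ParentIncome and blocks every backdoor path.
Every element of {Ability, Tenure} is needed (dropping Ability leaves P5 open; dropping Tenure leaves P2 open), so no proper subset is valid.
Among all size-2 subsets of the eligible variables, only {Ability, Tenure} blocks every backdoor path, so it is the unique smallest valid adjustment set.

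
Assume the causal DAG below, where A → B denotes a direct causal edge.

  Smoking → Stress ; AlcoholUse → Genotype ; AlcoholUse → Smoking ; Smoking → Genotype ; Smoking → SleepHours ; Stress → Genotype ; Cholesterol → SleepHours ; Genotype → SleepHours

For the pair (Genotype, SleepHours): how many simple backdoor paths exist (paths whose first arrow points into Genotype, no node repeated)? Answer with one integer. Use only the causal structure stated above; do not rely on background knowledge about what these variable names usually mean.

A backdoor path from Genotype to SleepHours is any simple undirected path whose first edge points into Genotype (i.e. leaves Genotype via a parent).
Parents of Genotype: {AlcoholUse, Smoking, Stress}.
Enumerating:
  P1: Genotype <- AlcoholUse -> Smoking -> SleepHours
  P2: Genotype <- Smoking -> SleepHours
  P3: Genotype <- Stress <- Smoking -> SleepHours
That exhausts the simple backdoor paths. Count: 3.

3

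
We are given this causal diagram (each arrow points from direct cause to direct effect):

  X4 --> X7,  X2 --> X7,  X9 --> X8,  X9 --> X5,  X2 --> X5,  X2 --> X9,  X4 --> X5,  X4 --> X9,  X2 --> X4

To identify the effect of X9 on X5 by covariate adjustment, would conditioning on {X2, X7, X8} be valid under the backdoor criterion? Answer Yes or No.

Backdoor paths from X9 to X5 (paths whose first edge points into X9):
  P1: X9 <- X2 -> X4 -> X5
  P2: X9 <- X2 -> X7 <- X4 -> X5
  P3: X9 <- X2 -> X5
  P4: X9 <- X4 <- X2 -> X5
  P5: X9 <- X4 -> X7 <- X2 -> X5
  P6: X9 <- X4 -> X5
Condition 1 (no descendant of X9 in the set): FAILS — X8 is a descendant of X9.
Condition 2 (every backdoor path blocked by {X2, X7, X8}):
  P1: blocked at fork node X2 ∈ conditioning set.
  P2: blocked at fork node X2 ∈ conditioning set.
  P3: blocked at fork node X2 ∈ conditioning set.
  P4: blocked at fork node X2 ∈ conditioning set.
  P5: blocked at fork node X2 ∈ conditioning set.
  P6: open — no interior node is in the conditioning set.
{X2, X7, X8} does not satisfy the backdoor criterion.

No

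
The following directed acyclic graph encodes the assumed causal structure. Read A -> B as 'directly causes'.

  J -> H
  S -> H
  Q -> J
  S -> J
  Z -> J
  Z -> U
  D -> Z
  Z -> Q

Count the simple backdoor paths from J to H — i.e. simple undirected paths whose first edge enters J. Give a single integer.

1

A backdoor path from J to H is any simple undirected path whose first edge points into J (i.e. leaves J via a parent).
Parents of J: {Q, S, Z}.
Enumerating:
  P1: J <- S -> H
That exhausts the simple backdoor paths. Count: 1.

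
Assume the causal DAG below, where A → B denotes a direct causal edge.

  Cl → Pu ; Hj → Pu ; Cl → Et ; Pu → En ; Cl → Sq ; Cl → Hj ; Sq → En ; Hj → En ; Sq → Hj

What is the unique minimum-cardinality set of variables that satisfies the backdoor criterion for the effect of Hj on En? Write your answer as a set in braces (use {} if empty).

{Cl, Sq}

Variables eligible for adjustment (non-descendants of Hj, excluding Hj and En): {Cl, Et, Sq}.
Backdoor paths from Hj to En:
  P1: Hj <- Cl -> Sq -> En
  P2: Hj <- Cl -> Pu -> En
  P3: Hj <- Sq <- Cl -> Pu -> En
  P4: Hj <- Sq -> En
The empty set is not sufficient: P1 (Hj <- Cl -> Sq -> En) has no collider blocking it and no conditioned non-collider, so it is open.
Try {Cl, Sq}:
  P1: blocked at fork node Cl ∈ conditioning set.
  P2: blocked at fork node Cl ∈ conditioning set.
  P3: blocked at chain node Sq ∈ conditioning set.
  P4: blocked at fork node Sq ∈ conditioning set.
{Cl, Sq} contains no descendant of Hj and blocks every backdoor path.
Every element of {Cl, Sq} is needed (dropping Cl leaves P2 open; dropping Sq leaves P4 open), so no proper subset is valid.
Among all size-2 subsets of the eligible variables, only {Cl, Sq} blocks every backdoor path, so it is the unique smallest valid adjustment set.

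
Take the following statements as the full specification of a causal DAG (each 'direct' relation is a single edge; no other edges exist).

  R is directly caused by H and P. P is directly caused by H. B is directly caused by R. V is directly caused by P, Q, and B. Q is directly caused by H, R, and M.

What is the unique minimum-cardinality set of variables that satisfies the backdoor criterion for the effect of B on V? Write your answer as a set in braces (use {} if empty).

{R}

Variables eligible for adjustment (non-descendants of B, excluding B and V): {H, M, P, Q, R}.
Backdoor paths from B to V:
  P1: B <- R <- H -> P -> V
  P2: B <- R <- H -> Q -> V
  P3: B <- R <- P <- H -> Q -> V
  P4: B <- R <- P -> V
  P5: B <- R -> Q <- H -> P -> V
  P6: B <- R -> Q -> V
The empty set is not sufficient: P1 (B <- R <- H -> P -> V) has no collider blocking it and no conditioned non-collider, so it is open.
Try {R}:
  P1: blocked at chain node R ∈ conditioning set.
  P2: blocked at chain node R ∈ conditioning set.
  P3: blocked at chain node R ∈ conditioning set.
  P4: blocked at chain node R ∈ conditioning set.
  P5: blocked at fork node R ∈ conditioning set.
  P6: blocked at fork node R ∈ conditioning set.
{R} contains no descendant of B and blocks every backdoor path.
No other singleton works — e.g. {H} leaves P4 open — so {R} is the unique smallest valid adjustment set.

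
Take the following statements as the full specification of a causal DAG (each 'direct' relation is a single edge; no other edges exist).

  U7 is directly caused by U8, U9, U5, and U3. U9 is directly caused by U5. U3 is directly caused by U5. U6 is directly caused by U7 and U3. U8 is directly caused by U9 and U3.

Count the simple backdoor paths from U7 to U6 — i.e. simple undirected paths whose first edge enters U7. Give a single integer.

A backdoor path from U7 to U6 is any simple undirected path whose first edge points into U7 (i.e. leaves U7 via a parent).
Parents of U7: {U3, U5, U8, U9}.
Enumerating:
  P1: U7 <- U5 -> U3 -> U6
  P2: U7 <- U5 -> U9 -> U8 <- U3 -> U6
  P3: U7 <- U3 -> U6
  P4: U7 <- U9 <- U5 -> U3 -> U6
  P5: U7 <- U9 -> U8 <- U3 -> U6
  P6: U7 <- U8 <- U3 -> U6
  P7: U7 <- U8 <- U9 <- U5 -> U3 -> U6
That exhausts the simple backdoor paths. Count: 7.

7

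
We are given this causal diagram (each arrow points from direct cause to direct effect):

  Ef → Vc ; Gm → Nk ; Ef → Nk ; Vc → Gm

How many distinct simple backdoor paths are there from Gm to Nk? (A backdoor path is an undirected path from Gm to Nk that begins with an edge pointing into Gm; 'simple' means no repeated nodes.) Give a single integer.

A backdoor path from Gm to Nk is any simple undirected path whose first edge points into Gm (i.e. leaves Gm via a parent).
Parents of Gm: {Vc}.
Enumerating:
  P1: Gm <- Vc <- Ef -> Nk
That exhausts the simple backdoor paths. Count: 1.

1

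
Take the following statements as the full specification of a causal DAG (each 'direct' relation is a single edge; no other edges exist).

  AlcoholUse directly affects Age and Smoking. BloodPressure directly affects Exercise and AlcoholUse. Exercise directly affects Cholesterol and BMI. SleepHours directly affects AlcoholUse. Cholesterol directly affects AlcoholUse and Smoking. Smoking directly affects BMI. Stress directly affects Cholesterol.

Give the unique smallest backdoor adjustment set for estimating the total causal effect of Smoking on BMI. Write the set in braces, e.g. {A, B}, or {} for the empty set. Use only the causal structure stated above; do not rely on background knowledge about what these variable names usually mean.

Variables eligible for adjustment (non-descendants of Smoking, excluding Smoking and BMI): {Age, AlcoholUse, BloodPressure, Cholesterol, Exercise, SleepHours, Stress}.
Backdoor paths from Smoking to BMI:
  P1: Smoking <- Cholesterol <- Exercise -> BMI
  P2: Smoking <- Cholesterol -> AlcoholUse <- BloodPressure -> Exercise -> BMI
  P3: Smoking <- AlcoholUse <- BloodPressure -> Exercise -> BMI
  P4: Smoking <- AlcoholUse <- Cholesterol <- Exercise -> BMI
The empty set is not sufficient: P1 (Smoking <- Cholesterol <- Exercise -> BMI) has no collider blocking it and no conditioned non-collider, so it is open.
Try {Exercise}:
  P1: blocked at fork node Exercise ∈ conditioning set.
  P2: blocked at collider AlcoholUse (neither it nor any descendant is in the conditioning set).
  P3: blocked at chain node Exercise ∈ conditioning set.
  P4: blocked at fork node Exercise ∈ conditioning set.
{Exercise} contains no descendant of Smoking and blocks every backdoor path.
No other singleton works — e.g. {BloodPressure} leaves P1 open — so {Exercise} is the unique smallest valid adjustment set.

{Exercise}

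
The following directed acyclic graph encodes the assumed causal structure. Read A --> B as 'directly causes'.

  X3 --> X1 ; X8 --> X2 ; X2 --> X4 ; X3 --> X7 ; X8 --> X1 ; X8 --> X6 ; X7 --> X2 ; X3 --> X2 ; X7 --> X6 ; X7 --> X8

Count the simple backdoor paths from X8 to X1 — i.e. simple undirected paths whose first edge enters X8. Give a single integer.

2

A backdoor path from X8 to X1 is any simple undirected path whose first edge points into X8 (i.e. leaves X8 via a parent).
Parents of X8: {X7}.
Enumerating:
  P1: X8 <- X7 <- X3 -> X1
  P2: X8 <- X7 -> X2 <- X3 -> X1
That exhausts the simple backdoor paths. Count: 2.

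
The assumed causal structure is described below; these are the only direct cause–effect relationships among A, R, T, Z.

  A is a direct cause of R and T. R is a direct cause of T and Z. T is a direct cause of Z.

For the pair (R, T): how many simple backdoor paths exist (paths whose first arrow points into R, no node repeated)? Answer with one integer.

A backdoor path from R to T is any simple undirected path whose first edge points into R (i.e. leaves R via a parent).
Parents of R: {A}.
Enumerating:
  P1: R <- A -> T
That exhausts the simple backdoor paths. Count: 1.

1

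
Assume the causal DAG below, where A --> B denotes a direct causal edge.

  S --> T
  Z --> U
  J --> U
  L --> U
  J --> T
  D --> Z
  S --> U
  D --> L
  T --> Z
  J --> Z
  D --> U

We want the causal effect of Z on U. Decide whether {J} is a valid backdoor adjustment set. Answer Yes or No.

No

Backdoor paths from Z to U (paths whose first edge points into Z):
  P1: Z <- D -> L -> U
  P2: Z <- D -> U
  P3: Z <- J -> T <- S -> U
  P4: Z <- J -> U
  P5: Z <- T <- S -> U
  P6: Z <- T <- J -> U
Condition 1 (no descendant of Z in the set): holds — descendants of Z are {U}; none are in {J}.
Condition 2 (every backdoor path blocked by {J}):
  P1: open — no interior node is in the conditioning set.
  P2: open — no interior node is in the conditioning set.
  P3: blocked at fork node J ∈ conditioning set.
  P4: blocked at fork node J ∈ conditioning set.
  P5: open — no interior node is in the conditioning set.
  P6: blocked at fork node J ∈ conditioning set.
{J} does not satisfy the backdoor criterion.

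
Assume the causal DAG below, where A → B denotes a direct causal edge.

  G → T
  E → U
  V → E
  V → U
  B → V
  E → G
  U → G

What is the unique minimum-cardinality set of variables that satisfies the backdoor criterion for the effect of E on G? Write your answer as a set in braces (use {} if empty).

{V}

Variables eligible for adjustment (non-descendants of E, excluding E and G): {B, V}.
Backdoor paths from E to G:
  P1: E <- V -> U -> G
The empty set is not sufficient: P1 (E <- V -> U -> G) has no collider blocking it and no conditioned non-collider, so it is open.
Try {V}:
  P1: blocked at fork node V ∈ conditioning set.
{V} contains no descendant of E and blocks every backdoor path.
No other singleton works — e.g. {B} leaves P1 open — so {V} is the unique smallest valid adjustment set.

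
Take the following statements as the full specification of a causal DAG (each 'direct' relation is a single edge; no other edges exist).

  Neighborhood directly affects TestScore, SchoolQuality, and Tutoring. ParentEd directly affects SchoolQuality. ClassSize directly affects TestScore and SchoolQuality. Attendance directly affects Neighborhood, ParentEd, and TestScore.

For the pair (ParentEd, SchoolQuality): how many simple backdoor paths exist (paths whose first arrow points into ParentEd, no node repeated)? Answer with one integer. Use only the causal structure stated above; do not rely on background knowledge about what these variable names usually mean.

4

A backdoor path from ParentEd to SchoolQuality is any simple undirected path whose first edge points into ParentEd (i.e. leaves ParentEd via a parent).
Parents of ParentEd: {Attendance}.
Enumerating:
  P1: ParentEd <- Attendance -> Neighborhood -> SchoolQuality
  P2: ParentEd <- Attendance -> Neighborhood -> TestScore <- ClassSize -> SchoolQuality
  P3: ParentEd <- Attendance -> TestScore <- Neighborhood -> SchoolQuality
  P4: ParentEd <- Attendance -> TestScore <- ClassSize -> SchoolQuality
That exhausts the simple backdoor paths. Count: 4.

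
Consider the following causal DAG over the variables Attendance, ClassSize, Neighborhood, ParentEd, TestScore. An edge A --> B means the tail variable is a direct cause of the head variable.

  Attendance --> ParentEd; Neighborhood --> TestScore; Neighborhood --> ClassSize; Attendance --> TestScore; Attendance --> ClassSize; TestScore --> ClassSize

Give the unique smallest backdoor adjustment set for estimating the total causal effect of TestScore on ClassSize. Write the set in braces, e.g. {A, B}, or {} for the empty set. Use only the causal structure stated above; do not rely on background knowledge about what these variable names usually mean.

{Attendance, Neighborhood}

Variables eligible for adjustment (non-descendants of TestScore, excluding TestScore and ClassSize): {Attendance, Neighborhood, ParentEd}.
Backdoor paths from TestScore to ClassSize:
  P1: TestScore <- Neighborhood -> ClassSize
  P2: TestScore <- Attendance -> ClassSize
The empty set is not sufficient: P1 (TestScore <- Neighborhood -> ClassSize) has no collider blocking it and no conditioned non-collider, so it is open.
Try {Attendance, Neighborhood}:
  P1: blocked at fork node Neighborhood ∈ conditioning set.
  P2: blocked at fork node Attendance ∈ conditioning set.
{Attendance, Neighborhood} contains no descendant of TestScore and blocks every backdoor path.
Every element of {Attendance, Neighborhood} is needed (dropping Attendance leaves P2 open; dropping Neighborhood leaves P1 open), so no proper subset is valid.
Among all size-2 subsets of the eligible variables, only {Attendance, Neighborhood} blocks every backdoor path, so it is the unique smallest valid adjustment set.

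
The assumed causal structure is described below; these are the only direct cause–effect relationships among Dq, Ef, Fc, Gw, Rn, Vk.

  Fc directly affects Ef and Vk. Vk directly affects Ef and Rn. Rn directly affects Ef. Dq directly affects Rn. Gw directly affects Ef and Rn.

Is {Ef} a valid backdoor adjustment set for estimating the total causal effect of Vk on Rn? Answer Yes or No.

Backdoor paths from Vk to Rn (paths whose first edge points into Vk):
  P1: Vk <- Fc -> Ef <- Gw -> Rn
  P2: Vk <- Fc -> Ef <- Rn
Condition 1 (no descendant of Vk in the set): FAILS — Ef is a descendant of Vk.
Condition 2 (every backdoor path blocked by {Ef}):
  P1: open — collider(s) Ef are conditioned on (or have a conditioned descendant) and no non-collider on the path is in the set.
  P2: open — collider(s) Ef are conditioned on (or have a conditioned descendant) and no non-collider on the path is in the set.
{Ef} does not satisfy the backdoor criterion.

No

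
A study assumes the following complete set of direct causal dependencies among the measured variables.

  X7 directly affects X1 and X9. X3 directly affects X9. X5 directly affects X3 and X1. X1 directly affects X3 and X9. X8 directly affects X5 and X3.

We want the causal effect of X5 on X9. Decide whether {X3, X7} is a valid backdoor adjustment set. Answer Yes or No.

No

Backdoor paths from X5 to X9 (paths whose first edge points into X5):
  P1: X5 <- X8 -> X3 <- X1 <- X7 -> X9
  P2: X5 <- X8 -> X3 <- X1 -> X9
  P3: X5 <- X8 -> X3 -> X9
Condition 1 (no descendant of X5 in the set): FAILS — X3 is a descendant of X5.
Condition 2 (every backdoor path blocked by {X3, X7}):
  P1: blocked at fork node X7 ∈ conditioning set.
  P2: open — collider(s) X3 are conditioned on (or have a conditioned descendant) and no non-collider on the path is in the set.
  P3: blocked at chain node X3 ∈ conditioning set.
{X3, X7} does not satisfy the backdoor criterion.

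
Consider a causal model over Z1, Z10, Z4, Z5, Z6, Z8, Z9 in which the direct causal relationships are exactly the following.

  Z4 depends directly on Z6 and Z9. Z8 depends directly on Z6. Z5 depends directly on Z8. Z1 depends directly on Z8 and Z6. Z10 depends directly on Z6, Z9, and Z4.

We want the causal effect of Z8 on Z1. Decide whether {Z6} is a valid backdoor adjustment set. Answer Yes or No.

Backdoor paths from Z8 to Z1 (paths whose first edge points into Z8):
  P1: Z8 <- Z6 -> Z1
Condition 1 (no descendant of Z8 in the set): holds — descendants of Z8 are {Z1, Z5}; none are in {Z6}.
Condition 2 (every backdoor path blocked by {Z6}):
  P1: blocked at fork node Z6 ∈ conditioning set.
{Z6} satisfies the backdoor criterion.

Yes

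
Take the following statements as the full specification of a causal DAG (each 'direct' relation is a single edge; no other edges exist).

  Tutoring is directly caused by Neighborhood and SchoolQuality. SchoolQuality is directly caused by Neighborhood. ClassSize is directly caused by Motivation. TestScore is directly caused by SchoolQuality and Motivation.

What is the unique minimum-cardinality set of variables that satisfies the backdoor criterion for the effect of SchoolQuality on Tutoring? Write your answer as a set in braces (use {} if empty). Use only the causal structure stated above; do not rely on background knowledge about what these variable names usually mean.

Variables eligible for adjustment (non-descendants of SchoolQuality, excluding SchoolQuality and Tutoring): {ClassSize, Motivation, Neighborhood}.
Backdoor paths from SchoolQuality to Tutoring:
  P1: SchoolQuality <- Neighborhood -> Tutoring
The empty set is not sufficient: P1 (SchoolQuality <- Neighborhood -> Tutoring) has no collider blocking it and no conditioned non-collider, so it is open.
Try {Neighborhood}:
  P1: blocked at fork node Neighborhood ∈ conditioning set.
{Neighborhood} contains no descendant of SchoolQuality and blocks every backdoor path.
No other singleton works — e.g. {Motivation} leaves P1 open — so {Neighborhood} is the unique smallest valid adjustment set.

{Neighborhood}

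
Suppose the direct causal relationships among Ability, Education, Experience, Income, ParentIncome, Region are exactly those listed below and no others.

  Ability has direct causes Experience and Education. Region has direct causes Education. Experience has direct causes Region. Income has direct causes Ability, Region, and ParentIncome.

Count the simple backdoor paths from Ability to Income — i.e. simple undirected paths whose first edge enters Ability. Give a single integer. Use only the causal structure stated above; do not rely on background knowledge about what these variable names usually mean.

2

A backdoor path from Ability to Income is any simple undirected path whose first edge points into Ability (i.e. leaves Ability via a parent).
Parents of Ability: {Education, Experience}.
Enumerating:
  P1: Ability <- Education -> Region -> Income
  P2: Ability <- Experience <- Region -> Income
That exhausts the simple backdoor paths. Count: 2.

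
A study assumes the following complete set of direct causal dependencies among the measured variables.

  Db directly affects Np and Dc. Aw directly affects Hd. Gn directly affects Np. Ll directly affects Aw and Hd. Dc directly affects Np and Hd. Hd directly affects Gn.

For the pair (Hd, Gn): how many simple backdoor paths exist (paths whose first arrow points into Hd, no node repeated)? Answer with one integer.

2

A backdoor path from Hd to Gn is any simple undirected path whose first edge points into Hd (i.e. leaves Hd via a parent).
Parents of Hd: {Aw, Dc, Ll}.
Enumerating:
  P1: Hd <- Dc <- Db -> Np <- Gn
  P2: Hd <- Dc -> Np <- Gn
That exhausts the simple backdoor paths. Count: 2.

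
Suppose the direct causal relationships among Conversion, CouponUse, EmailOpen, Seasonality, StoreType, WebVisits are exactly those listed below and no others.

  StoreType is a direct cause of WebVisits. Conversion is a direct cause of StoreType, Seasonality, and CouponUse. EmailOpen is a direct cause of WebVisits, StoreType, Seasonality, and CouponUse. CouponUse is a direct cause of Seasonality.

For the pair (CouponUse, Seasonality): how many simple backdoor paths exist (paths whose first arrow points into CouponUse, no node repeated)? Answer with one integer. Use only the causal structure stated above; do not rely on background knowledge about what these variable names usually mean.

A backdoor path from CouponUse to Seasonality is any simple undirected path whose first edge points into CouponUse (i.e. leaves CouponUse via a parent).
Parents of CouponUse: {Conversion, EmailOpen}.
Enumerating:
  P1: CouponUse <- Conversion -> Seasonality
  P2: CouponUse <- Conversion -> StoreType <- EmailOpen -> Seasonality
  P3: CouponUse <- Conversion -> StoreType -> WebVisits <- EmailOpen -> Seasonality
  P4: CouponUse <- EmailOpen -> Seasonality
  P5: CouponUse <- EmailOpen -> StoreType <- Conversion -> Seasonality
  P6: CouponUse <- EmailOpen -> WebVisits <- StoreType <- Conversion -> Seasonality
That exhausts the simple backdoor paths. Count: 6.

6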